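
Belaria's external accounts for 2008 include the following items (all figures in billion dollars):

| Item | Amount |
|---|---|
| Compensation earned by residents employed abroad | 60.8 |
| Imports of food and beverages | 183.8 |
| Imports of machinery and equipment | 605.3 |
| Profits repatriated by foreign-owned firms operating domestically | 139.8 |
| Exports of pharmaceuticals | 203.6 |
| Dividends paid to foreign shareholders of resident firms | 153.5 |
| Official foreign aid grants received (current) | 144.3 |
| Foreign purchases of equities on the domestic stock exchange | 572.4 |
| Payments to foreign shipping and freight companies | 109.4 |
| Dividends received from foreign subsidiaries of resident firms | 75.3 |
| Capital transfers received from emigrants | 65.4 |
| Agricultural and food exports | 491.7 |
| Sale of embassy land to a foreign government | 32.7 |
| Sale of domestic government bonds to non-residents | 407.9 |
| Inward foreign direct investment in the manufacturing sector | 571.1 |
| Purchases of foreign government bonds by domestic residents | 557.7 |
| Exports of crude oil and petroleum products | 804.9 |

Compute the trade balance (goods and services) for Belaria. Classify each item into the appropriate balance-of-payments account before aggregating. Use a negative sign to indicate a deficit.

601.7

Goods: -183.8 + 203.6 - 605.3 + 491.7 + 804.9 = 711.1
Services: -109.4
Trade balance = 711.1 + (-109.4) = 601.7
(Excluded from the trade balance — primary income: compensation earned by residents employed abroad 60.8, profits repatriated by foreign-owned firms operating domestically 139.8, dividends paid to foreign shareholders of resident firms 153.5, dividends received from foreign subsidiaries of resident firms 75.3; secondary income: official foreign aid grants received (current) 144.3; financial account: foreign purchases of equities on the domestic stock exchange 572.4, sale of domestic government bonds to non-residents 407.9, inward foreign direct investment in the manufacturing sector 571.1, purchases of foreign government bonds by domestic residents 557.7; capital account: capital transfers received from emigrants 65.4, sale of embassy land to a foreign government 32.7.)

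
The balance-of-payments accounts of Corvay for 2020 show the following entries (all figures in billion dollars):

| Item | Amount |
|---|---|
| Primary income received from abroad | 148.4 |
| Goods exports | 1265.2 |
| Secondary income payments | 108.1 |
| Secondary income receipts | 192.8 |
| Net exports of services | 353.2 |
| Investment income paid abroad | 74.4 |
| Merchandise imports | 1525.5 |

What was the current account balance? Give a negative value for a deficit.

Goods balance = 1265.2 - 1525.5 = -260.3
Services balance = 353.2
Trade balance (goods + services) = -260.3 + 353.2 = 92.9
Net primary income = 148.4 - 74.4 = 74.0
Net secondary income = 192.8 - 108.1 = 84.7
Current account = 92.9 + 74.0 + 84.7 = 251.6

251.6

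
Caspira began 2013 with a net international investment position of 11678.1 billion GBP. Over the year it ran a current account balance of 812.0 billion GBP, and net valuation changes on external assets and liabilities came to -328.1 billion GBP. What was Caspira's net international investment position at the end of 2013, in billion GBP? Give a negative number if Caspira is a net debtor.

12162.0

Change in NIIP = current account + net valuation change = 812.0 + (-328.1) = 483.9
End-of-year NIIP = 11678.1 + 483.9 = 12162.0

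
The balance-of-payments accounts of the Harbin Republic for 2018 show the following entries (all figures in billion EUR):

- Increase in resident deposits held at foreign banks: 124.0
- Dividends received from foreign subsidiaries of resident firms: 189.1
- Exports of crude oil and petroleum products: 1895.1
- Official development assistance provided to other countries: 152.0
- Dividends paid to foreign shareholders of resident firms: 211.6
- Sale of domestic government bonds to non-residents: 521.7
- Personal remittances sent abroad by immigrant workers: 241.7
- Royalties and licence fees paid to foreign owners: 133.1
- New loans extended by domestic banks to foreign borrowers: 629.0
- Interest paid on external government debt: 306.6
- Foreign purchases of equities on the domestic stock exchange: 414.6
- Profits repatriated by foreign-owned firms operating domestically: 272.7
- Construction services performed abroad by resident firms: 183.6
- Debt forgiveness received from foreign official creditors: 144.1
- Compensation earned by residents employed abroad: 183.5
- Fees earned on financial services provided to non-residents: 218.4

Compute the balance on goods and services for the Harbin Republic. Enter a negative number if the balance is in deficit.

2164.0

Goods: 1895.1
Services: 218.4 + 183.6 - 133.1 = 268.9
Trade balance = 1895.1 + 268.9 = 2164.0
(Excluded from the trade balance — financial account: increase in resident deposits held at foreign banks 124.0, sale of domestic government bonds to non-residents 521.7, new loans extended by domestic banks to foreign borrowers 629.0, foreign purchases of equities on the domestic stock exchange 414.6; primary income: dividends received from foreign subsidiaries of resident firms 189.1, dividends paid to foreign shareholders of resident firms 211.6, interest paid on external government debt 306.6, profits repatriated by foreign-owned firms operating domestically 272.7, compensation earned by residents employed abroad 183.5; secondary income: official development assistance provided to other countries 152.0, personal remittances sent abroad by immigrant workers 241.7; capital account: debt forgiveness received from foreign official creditors 144.1.)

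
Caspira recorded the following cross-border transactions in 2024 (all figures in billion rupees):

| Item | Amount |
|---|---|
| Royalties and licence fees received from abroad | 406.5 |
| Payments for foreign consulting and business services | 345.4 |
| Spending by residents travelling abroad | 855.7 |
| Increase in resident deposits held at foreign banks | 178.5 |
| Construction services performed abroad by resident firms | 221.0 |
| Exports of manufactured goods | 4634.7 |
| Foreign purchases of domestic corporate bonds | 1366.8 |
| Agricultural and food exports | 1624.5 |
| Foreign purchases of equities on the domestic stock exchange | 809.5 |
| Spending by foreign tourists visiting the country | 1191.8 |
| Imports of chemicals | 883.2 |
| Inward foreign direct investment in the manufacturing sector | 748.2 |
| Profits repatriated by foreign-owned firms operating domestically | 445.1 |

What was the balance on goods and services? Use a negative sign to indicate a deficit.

Goods: 4634.7 - 883.2 + 1624.5 = 5376.0
Services: 406.5 + 221.0 + 1191.8 - 855.7 - 345.4 = 618.2
Trade balance = 5376.0 + 618.2 = 5994.2
(Excluded from the trade balance — financial account: increase in resident deposits held at foreign banks 178.5, foreign purchases of domestic corporate bonds 1366.8, foreign purchases of equities on the domestic stock exchange 809.5, inward foreign direct investment in the manufacturing sector 748.2; primary income: profits repatriated by foreign-owned firms operating domestically 445.1.)

5994.2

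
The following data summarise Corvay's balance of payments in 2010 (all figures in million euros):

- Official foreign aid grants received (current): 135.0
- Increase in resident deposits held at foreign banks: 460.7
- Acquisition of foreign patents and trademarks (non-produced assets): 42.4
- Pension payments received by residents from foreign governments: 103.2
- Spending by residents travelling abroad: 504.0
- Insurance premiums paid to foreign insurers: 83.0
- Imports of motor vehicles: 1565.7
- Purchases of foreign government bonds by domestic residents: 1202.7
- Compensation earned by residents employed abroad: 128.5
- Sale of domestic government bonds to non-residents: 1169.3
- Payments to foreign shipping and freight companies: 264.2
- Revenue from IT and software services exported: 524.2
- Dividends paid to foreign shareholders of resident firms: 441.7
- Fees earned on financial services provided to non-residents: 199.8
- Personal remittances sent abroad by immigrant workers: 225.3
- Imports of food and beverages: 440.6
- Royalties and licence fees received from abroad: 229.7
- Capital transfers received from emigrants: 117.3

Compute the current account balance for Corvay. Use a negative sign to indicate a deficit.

-2204.1

Goods: -1565.7 - 440.6 = -2006.3
Services: -504.0 - 83.0 + 229.7 - 264.2 + 524.2 + 199.8 = 102.5
Primary income: -441.7 + 128.5 = -313.2
Secondary income: 135.0 - 225.3 + 103.2 = 12.9
Current account = (-2006.3) + 102.5 + (-313.2) + 12.9 = -2204.1
(Excluded from the current account — financial account: increase in resident deposits held at foreign banks 460.7, purchases of foreign government bonds by domestic residents 1202.7, sale of domestic government bonds to non-residents 1169.3; capital account: acquisition of foreign patents and trademarks (non-produced assets) 42.4, capital transfers received from emigrants 117.3.)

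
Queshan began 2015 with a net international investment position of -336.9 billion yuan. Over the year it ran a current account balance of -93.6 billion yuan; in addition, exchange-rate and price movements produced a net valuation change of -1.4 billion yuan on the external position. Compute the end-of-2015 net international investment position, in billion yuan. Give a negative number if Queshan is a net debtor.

-431.9

Change in NIIP = current account + net valuation change = -93.6 + (-1.4) = -95.0
End-of-year NIIP = -336.9 + (-95.0) = -431.9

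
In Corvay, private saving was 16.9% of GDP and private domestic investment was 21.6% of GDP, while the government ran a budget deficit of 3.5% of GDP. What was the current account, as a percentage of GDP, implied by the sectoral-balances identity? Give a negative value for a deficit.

-8.2

By the sectoral-balances identity, CA = (S_private - I) + (T - G).
Private balance = 16.9 - 21.6 = -4.7
Government balance (T - G) = -3.5
CA = -4.7 + (-3.5) = -8.2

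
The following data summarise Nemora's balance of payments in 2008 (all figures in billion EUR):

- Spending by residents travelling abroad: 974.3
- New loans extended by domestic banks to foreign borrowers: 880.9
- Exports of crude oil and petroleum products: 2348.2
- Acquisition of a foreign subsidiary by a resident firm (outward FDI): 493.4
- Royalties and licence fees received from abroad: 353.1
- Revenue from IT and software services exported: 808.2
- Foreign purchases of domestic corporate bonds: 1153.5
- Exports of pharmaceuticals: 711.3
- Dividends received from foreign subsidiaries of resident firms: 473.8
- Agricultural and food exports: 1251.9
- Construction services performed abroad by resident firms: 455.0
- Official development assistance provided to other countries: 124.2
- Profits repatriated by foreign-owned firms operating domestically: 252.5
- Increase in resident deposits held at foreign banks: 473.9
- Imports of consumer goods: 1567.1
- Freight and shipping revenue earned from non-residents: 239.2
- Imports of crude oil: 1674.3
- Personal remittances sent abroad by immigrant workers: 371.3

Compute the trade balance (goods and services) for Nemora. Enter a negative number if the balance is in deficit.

Goods: 2348.2 + 711.3 + 1251.9 - 1567.1 - 1674.3 = 1070.0
Services: 455.0 + 808.2 + 353.1 - 974.3 + 239.2 = 881.2
Trade balance = 1070.0 + 881.2 = 1951.2
(Excluded from the trade balance — financial account: new loans extended by domestic banks to foreign borrowers 880.9, acquisition of a foreign subsidiary by a resident firm (outward FDI) 493.4, foreign purchases of domestic corporate bonds 1153.5, increase in resident deposits held at foreign banks 473.9; primary income: dividends received from foreign subsidiaries of resident firms 473.8, profits repatriated by foreign-owned firms operating domestically 252.5; secondary income: official development assistance provided to other countries 124.2, personal remittances sent abroad by immigrant workers 371.3.)

1951.2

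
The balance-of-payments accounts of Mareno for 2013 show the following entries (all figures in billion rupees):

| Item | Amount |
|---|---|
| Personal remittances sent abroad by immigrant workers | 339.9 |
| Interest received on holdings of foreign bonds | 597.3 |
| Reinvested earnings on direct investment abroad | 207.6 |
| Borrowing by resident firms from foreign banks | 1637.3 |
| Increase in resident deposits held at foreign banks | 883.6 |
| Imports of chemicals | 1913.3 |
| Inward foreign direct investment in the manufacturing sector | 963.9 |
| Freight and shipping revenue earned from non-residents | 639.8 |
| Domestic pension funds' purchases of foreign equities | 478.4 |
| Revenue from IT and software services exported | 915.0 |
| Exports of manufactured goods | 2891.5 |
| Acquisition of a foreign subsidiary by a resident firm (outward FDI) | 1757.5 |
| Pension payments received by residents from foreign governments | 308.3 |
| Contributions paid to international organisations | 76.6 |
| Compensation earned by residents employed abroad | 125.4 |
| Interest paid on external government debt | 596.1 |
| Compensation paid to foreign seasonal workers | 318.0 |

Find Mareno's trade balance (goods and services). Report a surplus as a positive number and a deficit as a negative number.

Goods: -1913.3 + 2891.5 = 978.2
Services: 915.0 + 639.8 = 1554.8
Trade balance = 978.2 + 1554.8 = 2533.0
(Excluded from the trade balance — secondary income: personal remittances sent abroad by immigrant workers 339.9, pension payments received by residents from foreign governments 308.3, contributions paid to international organisations 76.6; primary income: interest received on holdings of foreign bonds 597.3, reinvested earnings on direct investment abroad 207.6, compensation earned by residents employed abroad 125.4, interest paid on external government debt 596.1, compensation paid to foreign seasonal workers 318.0; financial account: borrowing by resident firms from foreign banks 1637.3, increase in resident deposits held at foreign banks 883.6, inward foreign direct investment in the manufacturing sector 963.9, domestic pension funds' purchases of foreign equities 478.4, acquisition of a foreign subsidiary by a resident firm (outward FDI) 1757.5.)

2533.0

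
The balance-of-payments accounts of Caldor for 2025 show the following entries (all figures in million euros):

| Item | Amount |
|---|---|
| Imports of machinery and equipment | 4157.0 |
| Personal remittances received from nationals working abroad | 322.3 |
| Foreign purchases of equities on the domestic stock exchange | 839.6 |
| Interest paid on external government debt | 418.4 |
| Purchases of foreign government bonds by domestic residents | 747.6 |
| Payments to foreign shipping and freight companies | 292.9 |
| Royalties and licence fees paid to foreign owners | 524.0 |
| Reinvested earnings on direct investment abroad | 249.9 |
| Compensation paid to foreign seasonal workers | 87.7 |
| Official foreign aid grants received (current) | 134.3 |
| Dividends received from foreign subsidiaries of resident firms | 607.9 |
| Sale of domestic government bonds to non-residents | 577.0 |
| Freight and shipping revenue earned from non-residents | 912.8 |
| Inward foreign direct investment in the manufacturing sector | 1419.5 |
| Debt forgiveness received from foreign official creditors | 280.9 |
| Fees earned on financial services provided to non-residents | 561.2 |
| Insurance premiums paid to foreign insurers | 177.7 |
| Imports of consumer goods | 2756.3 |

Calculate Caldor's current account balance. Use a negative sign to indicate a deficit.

-5625.6

Goods: -4157.0 - 2756.3 = -6913.3
Services: -292.9 + 912.8 - 177.7 + 561.2 - 524.0 = 479.4
Primary income: 607.9 - 418.4 + 249.9 - 87.7 = 351.7
Secondary income: 322.3 + 134.3 = 456.6
Current account = (-6913.3) + 479.4 + 351.7 + 456.6 = -5625.6
(Excluded from the current account — financial account: foreign purchases of equities on the domestic stock exchange 839.6, purchases of foreign government bonds by domestic residents 747.6, sale of domestic government bonds to non-residents 577.0, inward foreign direct investment in the manufacturing sector 1419.5; capital account: debt forgiveness received from foreign official creditors 280.9.)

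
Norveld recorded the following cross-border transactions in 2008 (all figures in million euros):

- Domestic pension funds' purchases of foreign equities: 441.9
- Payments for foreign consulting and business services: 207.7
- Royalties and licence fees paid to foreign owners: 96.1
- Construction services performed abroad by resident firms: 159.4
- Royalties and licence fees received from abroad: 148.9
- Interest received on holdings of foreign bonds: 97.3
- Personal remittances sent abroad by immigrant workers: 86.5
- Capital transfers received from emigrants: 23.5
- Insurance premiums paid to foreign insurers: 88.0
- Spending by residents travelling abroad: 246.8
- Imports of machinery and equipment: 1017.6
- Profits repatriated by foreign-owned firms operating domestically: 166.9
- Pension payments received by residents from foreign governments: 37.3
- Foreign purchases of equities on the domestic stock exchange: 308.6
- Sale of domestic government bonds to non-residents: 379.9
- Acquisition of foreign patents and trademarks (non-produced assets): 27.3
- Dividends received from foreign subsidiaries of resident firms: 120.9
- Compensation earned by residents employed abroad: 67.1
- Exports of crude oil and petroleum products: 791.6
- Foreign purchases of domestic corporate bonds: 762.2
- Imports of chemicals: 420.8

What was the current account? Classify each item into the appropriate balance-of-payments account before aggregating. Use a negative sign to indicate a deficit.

-907.9

Goods: 791.6 - 420.8 - 1017.6 = -646.8
Services: 148.9 - 246.8 - 88.0 - 207.7 + 159.4 - 96.1 = -330.3
Primary income: 67.1 + 97.3 + 120.9 - 166.9 = 118.4
Secondary income: 37.3 - 86.5 = -49.2
Current account = (-646.8) + (-330.3) + 118.4 + (-49.2) = -907.9
(Excluded from the current account — financial account: domestic pension funds' purchases of foreign equities 441.9, foreign purchases of equities on the domestic stock exchange 308.6, sale of domestic government bonds to non-residents 379.9, foreign purchases of domestic corporate bonds 762.2; capital account: capital transfers received from emigrants 23.5, acquisition of foreign patents and trademarks (non-produced assets) 27.3.)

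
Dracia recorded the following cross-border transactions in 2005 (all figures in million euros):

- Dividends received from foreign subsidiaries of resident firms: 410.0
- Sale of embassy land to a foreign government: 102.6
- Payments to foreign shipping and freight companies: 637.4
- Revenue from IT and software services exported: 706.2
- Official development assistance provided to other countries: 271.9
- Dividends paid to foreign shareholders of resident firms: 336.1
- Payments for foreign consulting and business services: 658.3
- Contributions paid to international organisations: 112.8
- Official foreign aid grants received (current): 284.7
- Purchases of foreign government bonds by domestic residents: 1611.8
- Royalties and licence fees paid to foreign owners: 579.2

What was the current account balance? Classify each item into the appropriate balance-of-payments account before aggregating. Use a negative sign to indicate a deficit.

Services: 706.2 - 637.4 - 658.3 - 579.2 = -1168.7
Primary income: 410.0 - 336.1 = 73.9
Secondary income: -271.9 + 284.7 - 112.8 = -100.0
Current account = (-1168.7) + 73.9 + (-100.0) = -1194.8
(Excluded from the current account — capital account: sale of embassy land to a foreign government 102.6; financial account: purchases of foreign government bonds by domestic residents 1611.8.)

-1194.8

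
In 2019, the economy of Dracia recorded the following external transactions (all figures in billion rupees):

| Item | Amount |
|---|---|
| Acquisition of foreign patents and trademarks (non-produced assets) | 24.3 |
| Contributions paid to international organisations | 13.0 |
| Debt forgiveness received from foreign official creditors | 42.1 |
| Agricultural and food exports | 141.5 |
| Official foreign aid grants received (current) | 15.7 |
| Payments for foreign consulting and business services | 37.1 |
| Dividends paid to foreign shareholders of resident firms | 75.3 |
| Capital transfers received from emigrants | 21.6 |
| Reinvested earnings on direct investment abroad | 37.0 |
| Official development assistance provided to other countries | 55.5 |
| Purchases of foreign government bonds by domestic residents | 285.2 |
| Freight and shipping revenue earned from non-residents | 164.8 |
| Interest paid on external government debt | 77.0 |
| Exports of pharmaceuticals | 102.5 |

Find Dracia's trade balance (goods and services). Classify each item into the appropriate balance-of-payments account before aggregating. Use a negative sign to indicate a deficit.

371.7

Goods: 141.5 + 102.5 = 244.0
Services: -37.1 + 164.8 = 127.7
Trade balance = 244.0 + 127.7 = 371.7
(Excluded from the trade balance — capital account: acquisition of foreign patents and trademarks (non-produced assets) 24.3, debt forgiveness received from foreign official creditors 42.1, capital transfers received from emigrants 21.6; secondary income: contributions paid to international organisations 13.0, official foreign aid grants received (current) 15.7, official development assistance provided to other countries 55.5; primary income: dividends paid to foreign shareholders of resident firms 75.3, reinvested earnings on direct investment abroad 37.0, interest paid on external government debt 77.0; financial account: purchases of foreign government bonds by domestic residents 285.2.)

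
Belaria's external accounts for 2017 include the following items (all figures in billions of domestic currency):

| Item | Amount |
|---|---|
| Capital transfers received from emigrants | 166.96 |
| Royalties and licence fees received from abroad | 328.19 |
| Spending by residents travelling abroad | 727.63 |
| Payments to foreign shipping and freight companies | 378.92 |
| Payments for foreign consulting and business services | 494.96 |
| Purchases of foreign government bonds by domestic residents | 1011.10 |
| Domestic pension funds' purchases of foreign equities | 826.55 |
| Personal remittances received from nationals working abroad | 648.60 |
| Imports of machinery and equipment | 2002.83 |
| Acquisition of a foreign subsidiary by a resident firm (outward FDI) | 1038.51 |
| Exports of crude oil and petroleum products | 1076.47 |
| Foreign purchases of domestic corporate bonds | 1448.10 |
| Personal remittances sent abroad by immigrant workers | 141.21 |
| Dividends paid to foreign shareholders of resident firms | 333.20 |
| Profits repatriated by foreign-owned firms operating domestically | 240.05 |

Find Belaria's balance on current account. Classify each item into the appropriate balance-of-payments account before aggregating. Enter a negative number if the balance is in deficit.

Goods: -2002.83 + 1076.47 = -926.36
Services: -727.63 - 494.96 - 378.92 + 328.19 = -1273.32
Primary income: -240.05 - 333.20 = -573.25
Secondary income: 648.60 - 141.21 = 507.39
Current account = (-926.36) + (-1273.32) + (-573.25) + 507.39 = -2265.54
(Excluded from the current account — capital account: capital transfers received from emigrants 166.96; financial account: purchases of foreign government bonds by domestic residents 1011.10, domestic pension funds' purchases of foreign equities 826.55, acquisition of a foreign subsidiary by a resident firm (outward FDI) 1038.51, foreign purchases of domestic corporate bonds 1448.10.)

-2265.54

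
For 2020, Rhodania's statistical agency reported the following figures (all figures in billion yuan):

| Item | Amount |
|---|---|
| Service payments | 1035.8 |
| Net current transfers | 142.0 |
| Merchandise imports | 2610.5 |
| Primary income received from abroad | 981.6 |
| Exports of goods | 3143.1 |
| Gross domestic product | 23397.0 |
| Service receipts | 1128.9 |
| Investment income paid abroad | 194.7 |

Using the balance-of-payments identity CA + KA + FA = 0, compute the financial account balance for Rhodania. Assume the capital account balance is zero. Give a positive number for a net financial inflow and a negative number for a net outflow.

Goods balance = 3143.1 - 2610.5 = 532.6
Services balance = 1128.9 - 1035.8 = 93.1
Trade balance (goods + services) = 532.6 + 93.1 = 625.7
Net primary income = 981.6 - 194.7 = 786.9
Net secondary income = 142.0
Current account = 625.7 + 786.9 + 142.0 = 1554.6
Financial account = -(1554.6) = -1554.6

-1554.6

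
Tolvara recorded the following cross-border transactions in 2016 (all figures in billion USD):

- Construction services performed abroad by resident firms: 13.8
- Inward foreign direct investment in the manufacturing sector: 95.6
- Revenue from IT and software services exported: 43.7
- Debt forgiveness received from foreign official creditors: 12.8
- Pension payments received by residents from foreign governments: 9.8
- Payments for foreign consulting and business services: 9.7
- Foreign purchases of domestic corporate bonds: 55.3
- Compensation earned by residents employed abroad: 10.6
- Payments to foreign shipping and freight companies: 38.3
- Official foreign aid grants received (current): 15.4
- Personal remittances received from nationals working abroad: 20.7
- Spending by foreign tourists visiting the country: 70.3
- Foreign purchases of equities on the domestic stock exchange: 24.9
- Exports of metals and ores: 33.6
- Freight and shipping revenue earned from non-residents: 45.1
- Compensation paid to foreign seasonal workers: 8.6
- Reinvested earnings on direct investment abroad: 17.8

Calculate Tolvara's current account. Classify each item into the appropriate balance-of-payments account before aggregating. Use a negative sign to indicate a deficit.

224.2

Goods: 33.6
Services: 43.7 - 38.3 + 45.1 - 9.7 + 13.8 + 70.3 = 124.9
Primary income: 10.6 + 17.8 - 8.6 = 19.8
Secondary income: 20.7 + 15.4 + 9.8 = 45.9
Current account = 33.6 + 124.9 + 19.8 + 45.9 = 224.2
(Excluded from the current account — financial account: inward foreign direct investment in the manufacturing sector 95.6, foreign purchases of domestic corporate bonds 55.3, foreign purchases of equities on the domestic stock exchange 24.9; capital account: debt forgiveness received from foreign official creditors 12.8.)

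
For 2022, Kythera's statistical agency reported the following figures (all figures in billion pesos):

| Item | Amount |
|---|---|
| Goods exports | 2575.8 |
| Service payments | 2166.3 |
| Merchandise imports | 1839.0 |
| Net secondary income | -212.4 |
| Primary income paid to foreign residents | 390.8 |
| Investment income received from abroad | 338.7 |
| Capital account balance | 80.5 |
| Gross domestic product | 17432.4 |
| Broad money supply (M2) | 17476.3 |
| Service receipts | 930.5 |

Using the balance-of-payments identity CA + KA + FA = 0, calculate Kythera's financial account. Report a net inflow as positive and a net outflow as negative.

683.0

Goods balance = 2575.8 - 1839.0 = 736.8
Services balance = 930.5 - 2166.3 = -1235.8
Trade balance (goods + services) = 736.8 + (-1235.8) = -499.0
Net primary income = 338.7 - 390.8 = -52.1
Net secondary income = -212.4
Current account = -499.0 + (-52.1) + (-212.4) = -763.5
Financial account = -(-763.5 + 80.5) = 683.0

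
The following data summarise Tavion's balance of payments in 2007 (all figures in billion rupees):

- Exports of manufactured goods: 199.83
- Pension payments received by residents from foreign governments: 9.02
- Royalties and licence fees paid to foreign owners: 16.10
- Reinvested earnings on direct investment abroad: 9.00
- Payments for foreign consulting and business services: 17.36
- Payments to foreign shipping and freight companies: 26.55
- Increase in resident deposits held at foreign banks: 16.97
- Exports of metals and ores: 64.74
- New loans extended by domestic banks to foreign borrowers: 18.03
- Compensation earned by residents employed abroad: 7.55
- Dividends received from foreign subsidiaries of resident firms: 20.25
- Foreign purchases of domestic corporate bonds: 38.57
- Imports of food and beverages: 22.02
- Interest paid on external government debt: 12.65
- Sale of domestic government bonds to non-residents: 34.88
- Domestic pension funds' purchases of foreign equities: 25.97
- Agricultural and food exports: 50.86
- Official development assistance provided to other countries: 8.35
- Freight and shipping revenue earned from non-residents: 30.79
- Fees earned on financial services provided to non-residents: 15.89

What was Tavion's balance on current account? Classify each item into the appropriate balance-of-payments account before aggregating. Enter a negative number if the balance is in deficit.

304.90

Goods: 64.74 + 50.86 + 199.83 - 22.02 = 293.41
Services: 30.79 - 16.10 - 17.36 + 15.89 - 26.55 = -13.33
Primary income: 20.25 + 7.55 + 9.00 - 12.65 = 24.15
Secondary income: 9.02 - 8.35 = 0.67
Current account = 293.41 + (-13.33) + 24.15 + 0.67 = 304.90
(Excluded from the current account — financial account: increase in resident deposits held at foreign banks 16.97, new loans extended by domestic banks to foreign borrowers 18.03, foreign purchases of domestic corporate bonds 38.57, sale of domestic government bonds to non-residents 34.88, domestic pension funds' purchases of foreign equities 25.97.)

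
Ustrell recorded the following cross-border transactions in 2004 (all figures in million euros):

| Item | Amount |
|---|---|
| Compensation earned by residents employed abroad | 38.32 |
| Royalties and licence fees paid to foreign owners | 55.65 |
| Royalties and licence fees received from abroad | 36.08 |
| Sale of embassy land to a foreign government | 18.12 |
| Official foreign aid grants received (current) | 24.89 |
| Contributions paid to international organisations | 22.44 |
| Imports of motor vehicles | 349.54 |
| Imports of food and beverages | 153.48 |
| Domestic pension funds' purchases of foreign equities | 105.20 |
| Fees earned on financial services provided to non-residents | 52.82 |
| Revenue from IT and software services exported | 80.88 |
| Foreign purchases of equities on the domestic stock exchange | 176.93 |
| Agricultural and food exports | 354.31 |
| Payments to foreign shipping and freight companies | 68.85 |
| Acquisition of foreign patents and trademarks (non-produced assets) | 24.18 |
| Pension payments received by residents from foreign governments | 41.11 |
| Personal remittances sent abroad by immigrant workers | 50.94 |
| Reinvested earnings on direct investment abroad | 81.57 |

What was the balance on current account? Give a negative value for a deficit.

Goods: -349.54 - 153.48 + 354.31 = -148.71
Services: -68.85 + 80.88 + 52.82 + 36.08 - 55.65 = 45.28
Primary income: 81.57 + 38.32 = 119.89
Secondary income: 24.89 + 41.11 - 50.94 - 22.44 = -7.38
Current account = (-148.71) + 45.28 + 119.89 + (-7.38) = 9.08
(Excluded from the current account — capital account: sale of embassy land to a foreign government 18.12, acquisition of foreign patents and trademarks (non-produced assets) 24.18; financial account: domestic pension funds' purchases of foreign equities 105.20, foreign purchases of equities on the domestic stock exchange 176.93.)

9.08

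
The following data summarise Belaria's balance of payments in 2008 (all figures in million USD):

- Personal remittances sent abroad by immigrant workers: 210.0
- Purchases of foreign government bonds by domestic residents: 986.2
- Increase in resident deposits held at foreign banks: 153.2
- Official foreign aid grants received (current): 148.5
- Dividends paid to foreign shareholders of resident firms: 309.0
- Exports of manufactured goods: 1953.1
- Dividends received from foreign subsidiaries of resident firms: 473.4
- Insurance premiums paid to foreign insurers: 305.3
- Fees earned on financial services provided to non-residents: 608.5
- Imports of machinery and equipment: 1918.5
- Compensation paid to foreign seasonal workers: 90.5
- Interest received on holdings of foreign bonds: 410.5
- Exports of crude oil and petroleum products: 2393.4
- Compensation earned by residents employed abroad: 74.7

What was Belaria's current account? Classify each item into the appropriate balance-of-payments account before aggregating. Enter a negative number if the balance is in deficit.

Goods: -1918.5 + 1953.1 + 2393.4 = 2428.0
Services: -305.3 + 608.5 = 303.2
Primary income: 74.7 + 410.5 + 473.4 - 309.0 - 90.5 = 559.1
Secondary income: -210.0 + 148.5 = -61.5
Current account = 2428.0 + 303.2 + 559.1 + (-61.5) = 3228.8
(Excluded from the current account — financial account: purchases of foreign government bonds by domestic residents 986.2, increase in resident deposits held at foreign banks 153.2.)

3228.8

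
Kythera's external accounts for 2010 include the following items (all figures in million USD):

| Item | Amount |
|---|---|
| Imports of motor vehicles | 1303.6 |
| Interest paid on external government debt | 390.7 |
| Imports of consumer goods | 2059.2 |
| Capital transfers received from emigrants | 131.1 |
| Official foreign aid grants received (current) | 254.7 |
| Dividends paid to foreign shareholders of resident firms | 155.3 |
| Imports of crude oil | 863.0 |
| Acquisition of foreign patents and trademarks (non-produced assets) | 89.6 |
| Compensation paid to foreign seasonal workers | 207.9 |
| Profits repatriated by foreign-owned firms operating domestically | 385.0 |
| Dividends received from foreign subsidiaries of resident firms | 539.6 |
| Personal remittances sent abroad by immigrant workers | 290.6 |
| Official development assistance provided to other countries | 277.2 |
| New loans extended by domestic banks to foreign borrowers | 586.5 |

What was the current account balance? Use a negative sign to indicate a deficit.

Goods: -2059.2 - 863.0 - 1303.6 = -4225.8
Primary income: 539.6 - 385.0 - 155.3 - 390.7 - 207.9 = -599.3
Secondary income: -277.2 - 290.6 + 254.7 = -313.1
Current account = (-4225.8) + (-599.3) + (-313.1) = -5138.2
(Excluded from the current account — capital account: capital transfers received from emigrants 131.1, acquisition of foreign patents and trademarks (non-produced assets) 89.6; financial account: new loans extended by domestic banks to foreign borrowers 586.5.)

-5138.2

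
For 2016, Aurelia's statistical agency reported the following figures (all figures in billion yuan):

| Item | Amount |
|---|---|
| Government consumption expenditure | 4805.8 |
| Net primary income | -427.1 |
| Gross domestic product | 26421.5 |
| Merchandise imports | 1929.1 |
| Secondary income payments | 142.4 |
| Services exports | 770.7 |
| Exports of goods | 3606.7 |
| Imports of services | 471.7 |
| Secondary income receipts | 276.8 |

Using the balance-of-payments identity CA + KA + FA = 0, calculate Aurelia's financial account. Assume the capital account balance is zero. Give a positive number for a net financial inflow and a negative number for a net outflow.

Goods balance = 3606.7 - 1929.1 = 1677.6
Services balance = 770.7 - 471.7 = 299.0
Trade balance (goods + services) = 1677.6 + 299.0 = 1976.6
Net primary income = -427.1
Net secondary income = 276.8 - 142.4 = 134.4
Current account = 1976.6 + (-427.1) + 134.4 = 1683.9
Financial account = -(1683.9) = -1683.9

-1683.9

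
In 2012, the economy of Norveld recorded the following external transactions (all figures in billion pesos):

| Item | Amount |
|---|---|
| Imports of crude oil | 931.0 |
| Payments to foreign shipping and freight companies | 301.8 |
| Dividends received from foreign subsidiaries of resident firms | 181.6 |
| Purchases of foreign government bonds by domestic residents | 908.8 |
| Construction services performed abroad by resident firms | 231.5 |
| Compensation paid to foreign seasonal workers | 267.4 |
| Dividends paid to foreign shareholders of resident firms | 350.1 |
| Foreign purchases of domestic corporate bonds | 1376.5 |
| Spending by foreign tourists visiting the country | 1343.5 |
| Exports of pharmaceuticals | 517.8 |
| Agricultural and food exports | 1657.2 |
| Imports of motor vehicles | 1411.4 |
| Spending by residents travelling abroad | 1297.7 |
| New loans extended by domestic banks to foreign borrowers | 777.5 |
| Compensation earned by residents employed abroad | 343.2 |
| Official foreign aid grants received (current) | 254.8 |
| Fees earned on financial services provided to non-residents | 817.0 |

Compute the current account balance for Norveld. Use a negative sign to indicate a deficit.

787.2

Goods: -1411.4 + 517.8 - 931.0 + 1657.2 = -167.4
Services: 231.5 + 1343.5 - 301.8 - 1297.7 + 817.0 = 792.5
Primary income: 181.6 - 267.4 + 343.2 - 350.1 = -92.7
Secondary income: 254.8
Current account = (-167.4) + 792.5 + (-92.7) + 254.8 = 787.2
(Excluded from the current account — financial account: purchases of foreign government bonds by domestic residents 908.8, foreign purchases of domestic corporate bonds 1376.5, new loans extended by domestic banks to foreign borrowers 777.5.)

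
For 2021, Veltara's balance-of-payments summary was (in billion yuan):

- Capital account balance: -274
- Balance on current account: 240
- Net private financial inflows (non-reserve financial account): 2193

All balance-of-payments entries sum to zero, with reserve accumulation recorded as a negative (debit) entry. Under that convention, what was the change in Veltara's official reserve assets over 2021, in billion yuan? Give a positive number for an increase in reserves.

Official reserve transactions balance = -(240 + (-274) + 2193) = -2159
An accumulation of reserves is recorded as a debit (negative entry), so the change in the stock of reserves is the negative of that balance.
Change in official reserves = -(-2159) = 2159

2159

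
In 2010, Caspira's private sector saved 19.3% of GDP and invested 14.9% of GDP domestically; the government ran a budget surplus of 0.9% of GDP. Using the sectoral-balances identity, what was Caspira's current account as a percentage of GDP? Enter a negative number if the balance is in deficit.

By the sectoral-balances identity, CA = (S_private - I) + (T - G).
Private balance = 19.3 - 14.9 = 4.4
Government balance (T - G) = 0.9
CA = 4.4 + 0.9 = 5.3

5.3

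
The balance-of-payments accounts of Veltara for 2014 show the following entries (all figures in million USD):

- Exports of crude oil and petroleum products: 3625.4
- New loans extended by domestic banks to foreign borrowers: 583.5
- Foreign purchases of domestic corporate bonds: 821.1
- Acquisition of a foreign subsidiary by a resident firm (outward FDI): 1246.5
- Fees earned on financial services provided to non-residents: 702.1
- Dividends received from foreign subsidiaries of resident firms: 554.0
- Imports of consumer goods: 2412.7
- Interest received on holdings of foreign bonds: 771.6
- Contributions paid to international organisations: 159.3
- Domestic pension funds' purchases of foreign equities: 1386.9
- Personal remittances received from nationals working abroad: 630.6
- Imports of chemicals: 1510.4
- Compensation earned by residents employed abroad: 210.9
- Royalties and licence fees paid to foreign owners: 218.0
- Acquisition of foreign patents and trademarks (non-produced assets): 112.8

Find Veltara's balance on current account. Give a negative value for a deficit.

2194.2

Goods: -2412.7 - 1510.4 + 3625.4 = -297.7
Services: -218.0 + 702.1 = 484.1
Primary income: 554.0 + 210.9 + 771.6 = 1536.5
Secondary income: -159.3 + 630.6 = 471.3
Current account = (-297.7) + 484.1 + 1536.5 + 471.3 = 2194.2
(Excluded from the current account — financial account: new loans extended by domestic banks to foreign borrowers 583.5, foreign purchases of domestic corporate bonds 821.1, acquisition of a foreign subsidiary by a resident firm (outward FDI) 1246.5, domestic pension funds' purchases of foreign equities 1386.9; capital account: acquisition of foreign patents and trademarks (non-produced assets) 112.8.)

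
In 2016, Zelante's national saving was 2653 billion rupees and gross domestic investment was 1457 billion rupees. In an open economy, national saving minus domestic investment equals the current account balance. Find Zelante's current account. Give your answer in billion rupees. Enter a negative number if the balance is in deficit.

1196

CA = S - I = 2653 - 1457 = 1196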